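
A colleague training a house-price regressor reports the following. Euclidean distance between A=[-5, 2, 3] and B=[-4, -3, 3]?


d = √((-5+ 4)² + (2+ 3)² + (3-3)²)
  = √(1 + 25 + 0)
  = √26 = 5.099

5.099


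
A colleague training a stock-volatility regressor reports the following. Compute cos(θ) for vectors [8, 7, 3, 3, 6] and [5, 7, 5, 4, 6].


A·B = 8·5 + 7·7 + 3·5 + 3·4 + 6·6 = 152
‖A‖ = √167 = 12.9228, ‖B‖ = √151 = 12.2882
cos = 152/(√167·√151) = 152/√25217 = 0.9572

0.9572


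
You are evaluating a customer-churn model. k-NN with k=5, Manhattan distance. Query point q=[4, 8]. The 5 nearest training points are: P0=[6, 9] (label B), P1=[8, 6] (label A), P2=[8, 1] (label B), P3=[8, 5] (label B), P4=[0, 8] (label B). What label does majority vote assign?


d(q,P0) = 3  (label B)
d(q,P1) = 6  (label A)
d(q,P2) = 11  (label B)
d(q,P3) = 7  (label B)
d(q,P4) = 4  (label B)
Votes: A=1, B=4
Majority → B

B


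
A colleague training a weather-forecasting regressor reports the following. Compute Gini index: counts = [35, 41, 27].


Probabilities: [35/103, 41/103, 27/103] ≈ [0.3398, 0.3981, 0.2621]
Σpᵢ² = (1225 + 1681 + 729)/103² = 3635/10609
Gini = 1 - Σpᵢ² = 1 - 3635/10609 = 0.6574

0.6574


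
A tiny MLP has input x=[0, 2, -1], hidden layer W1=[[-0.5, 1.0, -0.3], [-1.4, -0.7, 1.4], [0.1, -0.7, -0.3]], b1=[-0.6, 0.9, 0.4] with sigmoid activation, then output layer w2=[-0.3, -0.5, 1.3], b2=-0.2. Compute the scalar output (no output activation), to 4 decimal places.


z1[0] = (-0.5)·(0) + (1.0)·(2) + (-0.3)·(-1) - 0.6 = 1.7
z1[1] = (-1.4)·(0) + (-0.7)·(2) + (1.4)·(-1) + 0.9 = -1.9
z1[2] = (0.1)·(0) + (-0.7)·(2) + (-0.3)·(-1) + 0.4 = -0.7
h = sigmoid(z1) = [0.8455, 0.1301, 0.3318]
output = (-0.3)·(0.8455) + (-0.5)·(0.1301) + (1.3)·(0.3318) - 0.2 = -0.0874

-0.0874


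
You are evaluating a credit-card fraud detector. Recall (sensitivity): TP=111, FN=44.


Recall = TP/(TP+FN)
= 111/(111+44)
= 111/155 = 71.61%

71.61%


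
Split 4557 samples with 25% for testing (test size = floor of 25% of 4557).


Test = ⌊4557·25/100⌋ = 1139
Train = 4557 - 1139 = 3418

Train: 3418, Test: 1139


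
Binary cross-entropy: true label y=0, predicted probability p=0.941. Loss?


BCE = -[y·ln(p) + (1-y)·ln(1-p)]
= -0 - 1·ln(1-0.941)
= -ln(0.059) = 2.8302

2.8302


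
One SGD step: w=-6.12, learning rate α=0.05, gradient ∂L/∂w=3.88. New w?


w_new = w - α·∇
= -6.12 - 0.05·3.88
= -6.12 - 0.194
= -6.314

-6.314


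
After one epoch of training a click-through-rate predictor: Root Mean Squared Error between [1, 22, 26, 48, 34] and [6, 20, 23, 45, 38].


MSE = 63/5 = 12.6
RMSE = √(63/5) = 3.5496

3.5496


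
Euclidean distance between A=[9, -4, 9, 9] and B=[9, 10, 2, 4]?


d = √((9-9)² + (-4-10)² + (9-2)² + (9-4)²)
  = √(0 + 196 + 49 + 25)
  = √270 = 16.4317

16.4317


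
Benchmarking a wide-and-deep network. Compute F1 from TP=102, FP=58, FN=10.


Precision = 102/160 = 0.6375
Recall = 102/112 = 0.9107
F1 = 2·P·R/(P+R) = 2·TP/(2·TP+FP+FN) = 204/(204+58+10) = 204/272 = 0.75

0.75


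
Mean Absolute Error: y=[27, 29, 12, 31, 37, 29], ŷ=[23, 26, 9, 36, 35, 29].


Absolute errors: |27-23|=4, |29-26|=3, |12-9|=3, |31-36|=5, |37-35|=2, |29-29|=0
Sum = 17
MAE = 17/6 = 17/6

17/6


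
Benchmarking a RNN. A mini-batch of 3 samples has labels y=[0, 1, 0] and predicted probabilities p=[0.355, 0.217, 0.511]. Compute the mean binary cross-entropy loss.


L[0] = -ln(1-0.355) = -ln(0.645) = 0.4385
L[1] = -ln(0.217) = 1.5279
L[2] = -ln(1-0.511) = -ln(0.489) = 0.7154
mean = (0.4385 + 1.5279 + 0.7154)/3 = 0.8939

0.8939


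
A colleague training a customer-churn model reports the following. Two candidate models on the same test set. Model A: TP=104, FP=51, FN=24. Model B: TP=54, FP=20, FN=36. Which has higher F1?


Model A: P=104/155=0.671, R=104/128=0.8125, F1=2PR/(P+R)=2TP/(2TP+FP+FN)=208/283=0.735
Model B: P=54/74=0.7297, R=54/90=0.6, F1=2PR/(P+R)=2TP/(2TP+FP+FN)=108/164=0.6585
0.735 > 0.6585 → Model A

Model A


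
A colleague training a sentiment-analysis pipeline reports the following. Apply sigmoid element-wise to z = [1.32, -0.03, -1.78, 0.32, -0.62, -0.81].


σ(1.32) = 1/(1+e^-1.32) = 0.7892
σ(-0.03) = 1/(1+e^0.03) = 0.4925
σ(-1.78) = 1/(1+e^1.78) = 0.1443
σ(0.32) = 1/(1+e^-0.32) = 0.5793
σ(-0.62) = 1/(1+e^0.62) = 0.3498
σ(-0.81) = 1/(1+e^0.81) = 0.3079
result = [0.7892, 0.4925, 0.1443, 0.5793, 0.3498, 0.3079]

[0.7892, 0.4925, 0.1443, 0.5793, 0.3498, 0.3079]


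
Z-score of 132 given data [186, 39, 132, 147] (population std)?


μ = 126, σ = 53.9583
z = (132 - 126)/53.9583 = 0.1112

0.1112


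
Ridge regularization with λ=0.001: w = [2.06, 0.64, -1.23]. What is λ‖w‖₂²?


‖w‖₂² = (2.06)² + (0.64)² + (-1.23)²
     = 4.2436 + 0.4096 + 1.5129
     = 6.1661
λ·‖w‖₂² = 0.001·6.1661 = 0.006166

0.006166


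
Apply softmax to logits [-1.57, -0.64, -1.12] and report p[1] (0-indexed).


Exponentials: e^-1.57=0.208, e^-0.64=0.5273, e^-1.12=0.3263
Sum = 1.0616
Softmax = [0.196, 0.4967, 0.3073]
p[1] = 0.5273/1.0616 = 0.4967

0.4967


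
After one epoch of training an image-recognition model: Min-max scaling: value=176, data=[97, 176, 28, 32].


min=28, max=176
(176-28)/(176-28) = 148/148 = 1.0

1.0


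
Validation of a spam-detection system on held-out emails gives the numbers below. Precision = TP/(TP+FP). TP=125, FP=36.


Precision = TP/(TP+FP)
= 125/(125+36)
= 125/161 = 77.64%

77.64%


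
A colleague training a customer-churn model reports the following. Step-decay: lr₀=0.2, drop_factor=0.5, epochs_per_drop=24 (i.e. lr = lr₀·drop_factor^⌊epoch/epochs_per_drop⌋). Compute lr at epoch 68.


n_drops = ⌊68/24⌋ = 2
lr = 0.2·0.5^2 = 0.2·0.25 = 0.05

0.05


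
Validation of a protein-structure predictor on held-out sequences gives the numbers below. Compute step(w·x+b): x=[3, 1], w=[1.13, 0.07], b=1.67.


z = (3)·(1.13) + (1)·(0.07) + 1.67
  = 5.13
step(z) = 1 (z≥0)

1


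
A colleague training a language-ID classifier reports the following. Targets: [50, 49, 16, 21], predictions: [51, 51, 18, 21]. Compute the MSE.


Squared errors: (50-51)²=1, (49-51)²=4, (16-18)²=4, (21-21)²=0
Sum = 9
MSE = 9/4 = 9/4

9/4


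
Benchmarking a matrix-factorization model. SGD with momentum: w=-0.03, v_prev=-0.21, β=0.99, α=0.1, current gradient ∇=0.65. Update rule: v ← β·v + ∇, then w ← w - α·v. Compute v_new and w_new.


v_new = 0.99·-0.21 + 0.65 = -0.2079 + 0.65 = 0.4421
w_new = -0.03 - 0.1·0.4421 = -0.03 - 0.04421 = -0.07421

v_new=0.4421, w_new=-0.07421


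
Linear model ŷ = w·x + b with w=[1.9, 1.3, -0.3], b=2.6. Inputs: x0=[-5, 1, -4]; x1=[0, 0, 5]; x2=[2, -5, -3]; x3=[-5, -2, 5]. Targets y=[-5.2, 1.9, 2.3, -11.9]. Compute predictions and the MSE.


ŷ0 = (1.9)·(-5) + (1.3)·(1) + (-0.3)·(-4) + 2.6 = -4.4
ŷ1 = (1.9)·(0) + (1.3)·(0) + (-0.3)·(5) + 2.6 = 1.1
ŷ2 = (1.9)·(2) + (1.3)·(-5) + (-0.3)·(-3) + 2.6 = 0.8
ŷ3 = (1.9)·(-5) + (1.3)·(-2) + (-0.3)·(5) + 2.6 = -11.0
errors² = [0.64, 0.64, 2.25, 0.81]
MSE = 4.3400/4 = 1.085

1.085


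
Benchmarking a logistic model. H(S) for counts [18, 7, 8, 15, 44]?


Probabilities: [18/92, 7/92, 8/92, 15/92, 44/92] ≈ [0.1957, 0.0761, 0.087, 0.163, 0.4783]
H = -((18/92)·log₂(18/92) + (7/92)·log₂(7/92) + (8/92)·log₂(8/92) + (15/92)·log₂(15/92) + (44/92)·log₂(44/92))
  = 1.9852 bits

1.9852 bits


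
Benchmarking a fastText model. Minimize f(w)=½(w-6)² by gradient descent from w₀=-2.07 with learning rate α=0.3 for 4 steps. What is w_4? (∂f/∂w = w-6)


step 1: grad = -2.07-6 = -8.07; w = -2.07 - 0.3·(-8.07) = 0.351
step 2: grad = 0.351-6 = -5.649; w = 0.351 - 0.3·(-5.649) = 2.0457
step 3: grad = 2.0457-6 = -3.9543; w = 2.0457 - 0.3·(-3.9543) = 3.23199
step 4: grad = 3.23199-6 = -2.76801; w = 3.23199 - 0.3·(-2.76801) = 4.062393

4.062393


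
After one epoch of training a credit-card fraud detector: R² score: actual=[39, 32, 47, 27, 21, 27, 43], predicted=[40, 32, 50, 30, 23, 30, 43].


ȳ = 33.7143
SS_res = Σ(y-ŷ)² = 32
SS_tot = Σ(y-ȳ)² = 545.43
R² = 1 - SS_res/SS_tot = 1 - 0.0587 = 0.9413

0.9413


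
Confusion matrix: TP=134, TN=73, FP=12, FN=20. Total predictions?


Total = TP + TN + FP + FN
= 134 + 73 + 12 + 20
= 239
(Predicted positive: 146, predicted negative: 93)

239


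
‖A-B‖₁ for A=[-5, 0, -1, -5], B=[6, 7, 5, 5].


d = |-5-6| + |0-7| + |-1-5| + |-5-5|
  = 11 + 7 + 6 + 10
  = 34

34


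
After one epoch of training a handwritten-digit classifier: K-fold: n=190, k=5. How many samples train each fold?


Fold size = 190/5 = 38
Training per fold = 190 - 38 = 152

152


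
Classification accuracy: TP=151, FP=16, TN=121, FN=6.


Accuracy = (TP+TN)/(TP+TN+FP+FN)
= (151+121)/(294)
= 272/294 = 92.52%

92.52%


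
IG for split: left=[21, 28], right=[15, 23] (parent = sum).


Parent = [36, 51], H_parent = 0.9784
H_left = 0.9852 (n=49), H_right = 0.9678 (n=38)
H_children = (49/87)·0.9852 + (38/87)·0.9678 = 0.9776
IG = 0.9784 - 0.9776 = 0.0008

0.0008


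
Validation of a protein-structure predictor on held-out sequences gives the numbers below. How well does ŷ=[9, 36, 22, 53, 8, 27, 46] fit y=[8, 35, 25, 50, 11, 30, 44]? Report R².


ȳ = 29
SS_res = Σ(y-ŷ)² = 42
SS_tot = Σ(y-ȳ)² = 1484
R² = 1 - SS_res/SS_tot = 1 - 0.0283 = 0.9717

0.9717


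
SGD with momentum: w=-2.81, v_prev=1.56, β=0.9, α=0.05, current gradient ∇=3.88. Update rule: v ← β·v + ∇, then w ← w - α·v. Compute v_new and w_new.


v_new = 0.9·1.56 + 3.88 = 1.404 + 3.88 = 5.284
w_new = -2.81 - 0.05·5.284 = -2.81 - 0.2642 = -3.0742

v_new=5.284, w_new=-3.0742


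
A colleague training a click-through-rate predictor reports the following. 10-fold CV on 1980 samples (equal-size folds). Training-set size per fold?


Fold size = 1980/10 = 198
Training per fold = 1980 - 198 = 1782

1782


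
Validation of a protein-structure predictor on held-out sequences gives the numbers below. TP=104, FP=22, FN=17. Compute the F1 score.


Precision = 104/126 = 0.8254
Recall = 104/121 = 0.8595
F1 = 2·P·R/(P+R) = 2·TP/(2·TP+FP+FN) = 208/(208+22+17) = 208/247 = 0.8421

0.8421


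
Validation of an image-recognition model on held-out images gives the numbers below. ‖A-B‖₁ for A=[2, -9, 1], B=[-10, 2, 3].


d = |2+ 10| + |-9-2| + |1-3|
  = 12 + 11 + 2
  = 25

25


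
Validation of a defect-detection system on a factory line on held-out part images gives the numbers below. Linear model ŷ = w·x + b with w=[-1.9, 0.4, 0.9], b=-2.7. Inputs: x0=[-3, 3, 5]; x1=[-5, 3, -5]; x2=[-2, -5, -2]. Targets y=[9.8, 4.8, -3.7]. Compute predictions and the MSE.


ŷ0 = (-1.9)·(-3) + (0.4)·(3) + (0.9)·(5) - 2.7 = 8.7
ŷ1 = (-1.9)·(-5) + (0.4)·(3) + (0.9)·(-5) - 2.7 = 3.5
ŷ2 = (-1.9)·(-2) + (0.4)·(-5) + (0.9)·(-2) - 2.7 = -2.7
errors² = [1.21, 1.69, 1.0]
MSE = 3.9000/3 = 1.3

1.3


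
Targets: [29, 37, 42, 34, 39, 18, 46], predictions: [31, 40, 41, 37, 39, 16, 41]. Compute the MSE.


Squared errors: (29-31)²=4, (37-40)²=9, (42-41)²=1, (34-37)²=9, (39-39)²=0, (18-16)²=4, (46-41)²=25
Sum = 52
MSE = 52/7 = 52/7

52/7


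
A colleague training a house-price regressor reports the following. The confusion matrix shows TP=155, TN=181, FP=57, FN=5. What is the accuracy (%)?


Accuracy = (TP+TN)/(TP+TN+FP+FN)
= (155+181)/(398)
= 336/398 = 84.42%

84.42%


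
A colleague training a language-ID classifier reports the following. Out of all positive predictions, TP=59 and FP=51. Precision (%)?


Precision = TP/(TP+FP)
= 59/(59+51)
= 59/110 = 53.64%

53.64%


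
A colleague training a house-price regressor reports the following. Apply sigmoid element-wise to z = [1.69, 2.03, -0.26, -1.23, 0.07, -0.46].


σ(1.69) = 1/(1+e^-1.69) = 0.8442
σ(2.03) = 1/(1+e^-2.03) = 0.8839
σ(-0.26) = 1/(1+e^0.26) = 0.4354
σ(-1.23) = 1/(1+e^1.23) = 0.2262
σ(0.07) = 1/(1+e^-0.07) = 0.5175
σ(-0.46) = 1/(1+e^0.46) = 0.387
result = [0.8442, 0.8839, 0.4354, 0.2262, 0.5175, 0.387]

[0.8442, 0.8839, 0.4354, 0.2262, 0.5175, 0.387]


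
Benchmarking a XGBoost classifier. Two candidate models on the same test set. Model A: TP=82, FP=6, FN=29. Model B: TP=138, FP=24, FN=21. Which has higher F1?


Model A: P=82/88=0.9318, R=82/111=0.7387, F1=2PR/(P+R)=2TP/(2TP+FP+FN)=164/199=0.8241
Model B: P=138/162=0.8519, R=138/159=0.8679, F1=2PR/(P+R)=2TP/(2TP+FP+FN)=276/321=0.8598
0.8241 < 0.8598 → Model B

Model B


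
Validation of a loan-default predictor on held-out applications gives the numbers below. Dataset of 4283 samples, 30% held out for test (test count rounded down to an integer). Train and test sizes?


Test = ⌊4283·30/100⌋ = 1284
Train = 4283 - 1284 = 2999

Train: 2999, Test: 1284


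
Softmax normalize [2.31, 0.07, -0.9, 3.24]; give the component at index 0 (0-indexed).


Exponentials: e^2.31=10.0744, e^0.07=1.0725, e^-0.9=0.4066, e^3.24=25.5337
Sum = 37.0872
Softmax = [0.2716, 0.0289, 0.011, 0.6885]
p[0] = 10.0744/37.0872 = 0.2716

0.2716


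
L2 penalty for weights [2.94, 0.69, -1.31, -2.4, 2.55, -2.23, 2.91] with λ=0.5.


‖w‖₂² = (2.94)² + (0.69)² + (-1.31)² + (-2.4)² + (2.55)² + (-2.23)² + (2.91)²
     = 8.6436 + 0.4761 + 1.7161 + 5.76 + 6.5025 + 4.9729 + 8.4681
     = 36.5393
λ·‖w‖₂² = 0.5·36.5393 = 18.26965

18.26965


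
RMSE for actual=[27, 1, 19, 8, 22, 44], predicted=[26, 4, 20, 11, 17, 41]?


MSE = 54/6 = 9
RMSE = √(54/6) = 3.0

3.0


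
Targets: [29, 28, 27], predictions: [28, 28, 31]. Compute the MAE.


Absolute errors: |29-28|=1, |28-28|=0, |27-31|=4
Sum = 5
MAE = 5/3 = 5/3

5/3


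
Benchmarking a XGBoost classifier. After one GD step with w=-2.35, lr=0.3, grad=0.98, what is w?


w_new = w - α·∇
= -2.35 - 0.3·0.98
= -2.35 - 0.294
= -2.644

-2.644


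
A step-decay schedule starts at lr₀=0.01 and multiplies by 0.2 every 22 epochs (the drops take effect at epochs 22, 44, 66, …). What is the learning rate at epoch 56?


n_drops = ⌊56/22⌋ = 2
lr = 0.01·0.2^2 = 0.01·0.04 = 0.0004

0.0004


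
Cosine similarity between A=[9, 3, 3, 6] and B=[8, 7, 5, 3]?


A·B = 9·8 + 3·7 + 3·5 + 6·3 = 126
‖A‖ = √135 = 11.619, ‖B‖ = √147 = 12.1244
cos = 126/(√135·√147) = 126/√19845 = 0.8944

0.8944


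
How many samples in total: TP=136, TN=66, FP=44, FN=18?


Total = TP + TN + FP + FN
= 136 + 66 + 44 + 18
= 264
(Predicted positive: 180, predicted negative: 84)

264


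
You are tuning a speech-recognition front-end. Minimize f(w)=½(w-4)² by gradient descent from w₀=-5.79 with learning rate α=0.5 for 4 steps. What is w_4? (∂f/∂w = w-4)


step 1: grad = -5.79-4 = -9.79; w = -5.79 - 0.5·(-9.79) = -0.895
step 2: grad = -0.895-4 = -4.895; w = -0.895 - 0.5·(-4.895) = 1.5525
step 3: grad = 1.5525-4 = -2.4475; w = 1.5525 - 0.5·(-2.4475) = 2.77625
step 4: grad = 2.77625-4 = -1.22375; w = 2.77625 - 0.5·(-1.22375) = 3.388125

3.388125


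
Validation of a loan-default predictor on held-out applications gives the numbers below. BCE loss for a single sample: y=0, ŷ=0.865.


BCE = -[y·ln(p) + (1-y)·ln(1-p)]
= -0 - 1·ln(1-0.865)
= -ln(0.135) = 2.0025

2.0025


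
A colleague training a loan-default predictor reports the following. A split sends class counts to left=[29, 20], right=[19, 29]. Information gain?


Parent = [48, 49], H_parent = 0.9999
H_left = 0.9755 (n=49), H_right = 0.9685 (n=48)
H_children = (49/97)·0.9755 + (48/97)·0.9685 = 0.972
IG = 0.9999 - 0.972 = 0.0279

0.0279


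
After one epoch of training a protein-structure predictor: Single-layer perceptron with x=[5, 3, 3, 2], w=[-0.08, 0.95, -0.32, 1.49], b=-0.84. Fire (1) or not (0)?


z = (5)·(-0.08) + (3)·(0.95) + (3)·(-0.32) + (2)·(1.49) - 0.84
  = 3.63
step(z) = 1 (z≥0)

1


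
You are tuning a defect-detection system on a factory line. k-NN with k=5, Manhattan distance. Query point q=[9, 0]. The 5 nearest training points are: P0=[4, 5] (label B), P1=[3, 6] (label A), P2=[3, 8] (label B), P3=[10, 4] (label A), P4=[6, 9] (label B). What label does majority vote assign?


d(q,P0) = 10  (label B)
d(q,P1) = 12  (label A)
d(q,P2) = 14  (label B)
d(q,P3) = 5  (label A)
d(q,P4) = 12  (label B)
Votes: A=2, B=3
Majority → B

B


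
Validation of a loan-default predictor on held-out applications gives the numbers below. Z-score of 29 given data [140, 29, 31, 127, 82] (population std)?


μ = 81.8, σ = 46.4732
z = (29 - 81.8)/46.4732 = -1.1361

-1.1361


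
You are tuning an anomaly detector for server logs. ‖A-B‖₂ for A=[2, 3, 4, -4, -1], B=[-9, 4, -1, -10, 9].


d = √((2+ 9)² + (3-4)² + (4+ 1)² + (-4+ 10)² + (-1-9)²)
  = √(121 + 1 + 25 + 36 + 100)
  = √283 = 16.8226

16.8226


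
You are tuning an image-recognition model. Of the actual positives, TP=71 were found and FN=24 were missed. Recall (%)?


Recall = TP/(TP+FN)
= 71/(71+24)
= 71/95 = 74.74%

74.74%


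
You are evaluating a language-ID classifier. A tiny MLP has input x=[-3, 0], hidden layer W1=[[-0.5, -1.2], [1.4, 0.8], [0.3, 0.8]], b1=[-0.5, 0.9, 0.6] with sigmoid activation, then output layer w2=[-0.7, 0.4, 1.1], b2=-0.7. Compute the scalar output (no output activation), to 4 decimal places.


z1[0] = (-0.5)·(-3) + (-1.2)·(0) - 0.5 = 1.0
z1[1] = (1.4)·(-3) + (0.8)·(0) + 0.9 = -3.3
z1[2] = (0.3)·(-3) + (0.8)·(0) + 0.6 = -0.3
h = sigmoid(z1) = [0.7311, 0.0356, 0.4256]
output = (-0.7)·(0.7311) + (0.4)·(0.0356) + (1.1)·(0.4256) - 0.7 = -0.7294

-0.7294


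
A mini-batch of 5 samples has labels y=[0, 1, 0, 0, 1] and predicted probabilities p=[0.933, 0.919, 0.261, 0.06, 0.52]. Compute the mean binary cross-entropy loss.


L[0] = -ln(1-0.933) = -ln(0.067) = 2.7031
L[1] = -ln(0.919) = 0.0845
L[2] = -ln(1-0.261) = -ln(0.739) = 0.3025
L[3] = -ln(1-0.06) = -ln(0.94) = 0.0619
L[4] = -ln(0.52) = 0.6539
mean = (2.7031 + 0.0845 + 0.3025 + 0.0619 + 0.6539)/5 = 0.7612

0.7612


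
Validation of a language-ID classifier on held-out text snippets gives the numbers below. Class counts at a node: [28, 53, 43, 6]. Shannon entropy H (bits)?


Probabilities: [28/130, 53/130, 43/130, 6/130] ≈ [0.2154, 0.4077, 0.3308, 0.0462]
H = -((28/130)·log₂(28/130) + (53/130)·log₂(53/130) + (43/130)·log₂(43/130) + (6/130)·log₂(6/130))
  = 1.7376 bits

1.7376 bits


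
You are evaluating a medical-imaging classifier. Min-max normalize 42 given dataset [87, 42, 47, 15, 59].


min=15, max=87
(42-15)/(87-15) = 27/72 = 0.375

0.375


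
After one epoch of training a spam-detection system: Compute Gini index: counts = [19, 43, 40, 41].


Probabilities: [19/143, 43/143, 40/143, 41/143] ≈ [0.1329, 0.3007, 0.2797, 0.2867]
Σpᵢ² = (361 + 1849 + 1600 + 1681)/143² = 5491/20449
Gini = 1 - Σpᵢ² = 1 - 5491/20449 = 0.7315

0.7315


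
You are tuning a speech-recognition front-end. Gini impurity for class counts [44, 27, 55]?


Probabilities: [44/126, 27/126, 55/126] ≈ [0.3492, 0.2143, 0.4365]
Σpᵢ² = (1936 + 729 + 3025)/126² = 5690/15876
Gini = 1 - Σpᵢ² = 1 - 5690/15876 = 0.6416

0.6416


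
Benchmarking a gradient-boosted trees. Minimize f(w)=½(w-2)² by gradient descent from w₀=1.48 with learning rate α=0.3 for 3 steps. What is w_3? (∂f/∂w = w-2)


step 1: grad = 1.48-2 = -0.52; w = 1.48 - 0.3·(-0.52) = 1.636
step 2: grad = 1.636-2 = -0.364; w = 1.636 - 0.3·(-0.364) = 1.7452
step 3: grad = 1.7452-2 = -0.2548; w = 1.7452 - 0.3·(-0.2548) = 1.82164

1.82164


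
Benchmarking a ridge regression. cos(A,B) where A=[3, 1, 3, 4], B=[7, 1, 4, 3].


A·B = 3·7 + 1·1 + 3·4 + 4·3 = 46
‖A‖ = √35 = 5.9161, ‖B‖ = √75 = 8.6603
cos = 46/(√35·√75) = 46/√2625 = 0.8978

0.8978


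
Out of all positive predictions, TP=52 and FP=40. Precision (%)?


Precision = TP/(TP+FP)
= 52/(52+40)
= 52/92 = 56.52%

56.52%


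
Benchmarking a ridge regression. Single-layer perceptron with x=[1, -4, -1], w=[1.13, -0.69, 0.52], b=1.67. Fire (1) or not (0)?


z = (1)·(1.13) + (-4)·(-0.69) + (-1)·(0.52) + 1.67
  = 5.04
step(z) = 1 (z≥0)

1


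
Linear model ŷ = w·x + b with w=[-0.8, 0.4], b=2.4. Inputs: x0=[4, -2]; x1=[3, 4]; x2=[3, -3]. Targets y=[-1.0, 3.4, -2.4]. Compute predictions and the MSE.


ŷ0 = (-0.8)·(4) + (0.4)·(-2) + 2.4 = -1.6
ŷ1 = (-0.8)·(3) + (0.4)·(4) + 2.4 = 1.6
ŷ2 = (-0.8)·(3) + (0.4)·(-3) + 2.4 = -1.2
errors² = [0.36, 3.24, 1.44]
MSE = 5.0400/3 = 1.68

1.68


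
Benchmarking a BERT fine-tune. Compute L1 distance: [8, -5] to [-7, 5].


d = |8+ 7| + |-5-5|
  = 15 + 10
  = 25

25


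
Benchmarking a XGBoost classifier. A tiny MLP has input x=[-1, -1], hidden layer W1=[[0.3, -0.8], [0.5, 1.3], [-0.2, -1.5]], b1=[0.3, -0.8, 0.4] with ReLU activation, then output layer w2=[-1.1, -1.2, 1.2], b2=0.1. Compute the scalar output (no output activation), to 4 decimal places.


z1[0] = (0.3)·(-1) + (-0.8)·(-1) + 0.3 = 0.8
z1[1] = (0.5)·(-1) + (1.3)·(-1) - 0.8 = -2.6
z1[2] = (-0.2)·(-1) + (-1.5)·(-1) + 0.4 = 2.1
h = ReLU(z1) = [0.8, 0.0, 2.1]
output = (-1.1)·(0.8) + (-1.2)·(0.0) + (1.2)·(2.1) + 0.1 = 1.74

1.74


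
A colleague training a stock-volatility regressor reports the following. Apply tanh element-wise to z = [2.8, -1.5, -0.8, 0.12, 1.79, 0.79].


tanh(2.8) = 0.9926
tanh(-1.5) = -0.9051
tanh(-0.8) = -0.664
tanh(0.12) = 0.1194
tanh(1.79) = 0.9458
tanh(0.79) = 0.6584
result = [0.9926, -0.9051, -0.664, 0.1194, 0.9458, 0.6584]

[0.9926, -0.9051, -0.664, 0.1194, 0.9458, 0.6584]


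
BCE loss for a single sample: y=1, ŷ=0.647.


BCE = -[y·ln(p) + (1-y)·ln(1-p)]
= -1·ln(0.647) - 0
= -ln(0.647) = 0.4354

0.4354


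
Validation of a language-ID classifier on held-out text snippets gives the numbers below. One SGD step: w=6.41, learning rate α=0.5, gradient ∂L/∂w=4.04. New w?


w_new = w - α·∇
= 6.41 - 0.5·4.04
= 6.41 - 2.02
= 4.39

4.39


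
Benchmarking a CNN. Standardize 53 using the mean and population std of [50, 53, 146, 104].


μ = 88.25, σ = 39.6508
z = (53 - 88.25)/39.6508 = -0.889

-0.889


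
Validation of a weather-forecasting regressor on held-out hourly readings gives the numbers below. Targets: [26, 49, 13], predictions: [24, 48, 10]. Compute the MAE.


Absolute errors: |26-24|=2, |49-48|=1, |13-10|=3
Sum = 6
MAE = 6/3 = 2

2


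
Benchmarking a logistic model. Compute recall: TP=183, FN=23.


Recall = TP/(TP+FN)
= 183/(183+23)
= 183/206 = 88.83%

88.83%


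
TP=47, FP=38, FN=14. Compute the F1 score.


Precision = 47/85 = 0.5529
Recall = 47/61 = 0.7705
F1 = 2·P·R/(P+R) = 2·TP/(2·TP+FP+FN) = 94/(94+38+14) = 94/146 = 0.6438

0.6438


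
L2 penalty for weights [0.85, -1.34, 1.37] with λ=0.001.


‖w‖₂² = (0.85)² + (-1.34)² + (1.37)²
     = 0.7225 + 1.7956 + 1.8769
     = 4.395
λ·‖w‖₂² = 0.001·4.395 = 0.004395

0.004395


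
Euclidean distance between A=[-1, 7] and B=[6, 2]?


d = √((-1-6)² + (7-2)²)
  = √(49 + 25)
  = √74 = 8.6023

8.6023


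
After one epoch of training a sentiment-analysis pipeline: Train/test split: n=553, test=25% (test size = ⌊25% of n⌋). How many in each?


Test = ⌊553·25/100⌋ = 138
Train = 553 - 138 = 415

Train: 415, Test: 138


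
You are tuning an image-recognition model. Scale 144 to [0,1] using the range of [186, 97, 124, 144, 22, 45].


min=22, max=186
(144-22)/(186-22) = 122/164 = 0.7439

0.7439


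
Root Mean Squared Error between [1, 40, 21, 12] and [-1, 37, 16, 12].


MSE = 38/4 = 9.5
RMSE = √(38/4) = 3.0822

3.0822


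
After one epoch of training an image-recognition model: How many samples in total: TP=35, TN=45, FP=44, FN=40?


Total = TP + TN + FP + FN
= 35 + 45 + 44 + 40
= 164
(Predicted positive: 79, predicted negative: 85)

164


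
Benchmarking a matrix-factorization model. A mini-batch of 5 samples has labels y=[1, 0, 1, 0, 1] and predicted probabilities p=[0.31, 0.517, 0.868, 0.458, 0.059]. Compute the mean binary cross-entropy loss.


L[0] = -ln(0.31) = 1.1712
L[1] = -ln(1-0.517) = -ln(0.483) = 0.7277
L[2] = -ln(0.868) = 0.1416
L[3] = -ln(1-0.458) = -ln(0.542) = 0.6125
L[4] = -ln(0.059) = 2.8302
mean = (1.1712 + 0.7277 + 0.1416 + 0.6125 + 2.8302)/5 = 1.0966

1.0966


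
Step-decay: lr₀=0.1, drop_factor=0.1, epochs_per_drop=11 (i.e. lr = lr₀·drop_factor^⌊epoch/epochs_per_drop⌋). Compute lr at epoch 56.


n_drops = ⌊56/11⌋ = 5
lr = 0.1·0.1^5 = 0.1·0.00001 = 0.000001

0.000001


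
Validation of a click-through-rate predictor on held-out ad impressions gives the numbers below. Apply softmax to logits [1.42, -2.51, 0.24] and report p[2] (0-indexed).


Exponentials: e^1.42=4.1371, e^-2.51=0.0813, e^0.24=1.2712
Sum = 5.4896
Softmax = [0.7536, 0.0148, 0.2316]
p[2] = 1.2712/5.4896 = 0.2316

0.2316


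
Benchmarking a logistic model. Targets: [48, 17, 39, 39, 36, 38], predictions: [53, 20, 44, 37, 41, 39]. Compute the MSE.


Squared errors: (48-53)²=25, (17-20)²=9, (39-44)²=25, (39-37)²=4, (36-41)²=25, (38-39)²=1
Sum = 89
MSE = 89/6 = 89/6

89/6


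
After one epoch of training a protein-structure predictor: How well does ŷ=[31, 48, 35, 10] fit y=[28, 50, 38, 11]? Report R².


ȳ = 31.75
SS_res = Σ(y-ŷ)² = 23
SS_tot = Σ(y-ȳ)² = 816.75
R² = 1 - SS_res/SS_tot = 1 - 0.0282 = 0.9718

0.9718


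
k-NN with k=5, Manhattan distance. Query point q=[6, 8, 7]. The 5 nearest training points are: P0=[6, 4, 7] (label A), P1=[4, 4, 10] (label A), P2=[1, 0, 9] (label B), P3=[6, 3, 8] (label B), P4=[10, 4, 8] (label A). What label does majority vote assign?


d(q,P0) = 4  (label A)
d(q,P1) = 9  (label A)
d(q,P2) = 15  (label B)
d(q,P3) = 6  (label B)
d(q,P4) = 9  (label A)
Votes: A=3, B=2
Majority → A

A


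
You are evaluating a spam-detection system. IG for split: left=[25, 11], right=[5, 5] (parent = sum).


Parent = [30, 16], H_parent = 0.9321
H_left = 0.888 (n=36), H_right = 1 (n=10)
H_children = (36/46)·0.888 + (10/46)·1 = 0.9123
IG = 0.9321 - 0.9123 = 0.0198

0.0198


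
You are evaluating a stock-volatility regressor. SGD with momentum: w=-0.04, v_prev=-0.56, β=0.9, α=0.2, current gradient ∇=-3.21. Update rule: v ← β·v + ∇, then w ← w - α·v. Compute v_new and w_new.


v_new = 0.9·-0.56 - 3.21 = -0.504 - 3.21 = -3.714
w_new = -0.04 - 0.2·-3.714 = -0.04 + 0.7428 = 0.7028

v_new=-3.714, w_new=0.7028


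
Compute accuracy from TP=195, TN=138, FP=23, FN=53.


Accuracy = (TP+TN)/(TP+TN+FP+FN)
= (195+138)/(409)
= 333/409 = 81.42%

81.42%


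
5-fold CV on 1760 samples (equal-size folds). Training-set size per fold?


Fold size = 1760/5 = 352
Training per fold = 1760 - 352 = 1408

1408


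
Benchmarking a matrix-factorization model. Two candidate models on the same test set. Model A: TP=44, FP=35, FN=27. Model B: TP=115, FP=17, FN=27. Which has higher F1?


Model A: P=44/79=0.557, R=44/71=0.6197, F1=2PR/(P+R)=2TP/(2TP+FP+FN)=88/150=0.5867
Model B: P=115/132=0.8712, R=115/142=0.8099, F1=2PR/(P+R)=2TP/(2TP+FP+FN)=230/274=0.8394
0.5867 < 0.8394 → Model B

Model B


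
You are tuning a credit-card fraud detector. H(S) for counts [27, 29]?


Probabilities: [27/56, 29/56] ≈ [0.4821, 0.5179]
H = -((27/56)·log₂(27/56) + (29/56)·log₂(29/56))
  = 0.9991 bits

0.9991 bits


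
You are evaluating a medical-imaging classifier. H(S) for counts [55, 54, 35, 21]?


Probabilities: [55/165, 54/165, 35/165, 21/165] ≈ [0.3333, 0.3273, 0.2121, 0.1273]
H = -((55/165)·log₂(55/165) + (54/165)·log₂(54/165) + (35/165)·log₂(35/165) + (21/165)·log₂(21/165))
  = 1.9087 bits

1.9087 bits


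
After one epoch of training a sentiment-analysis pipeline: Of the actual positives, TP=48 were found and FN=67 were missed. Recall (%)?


Recall = TP/(TP+FN)
= 48/(48+67)
= 48/115 = 41.74%

41.74%


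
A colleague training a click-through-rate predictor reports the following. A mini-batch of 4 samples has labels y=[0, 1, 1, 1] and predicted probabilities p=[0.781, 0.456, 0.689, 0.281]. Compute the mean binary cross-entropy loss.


L[0] = -ln(1-0.781) = -ln(0.219) = 1.5187
L[1] = -ln(0.456) = 0.7853
L[2] = -ln(0.689) = 0.3725
L[3] = -ln(0.281) = 1.2694
mean = (1.5187 + 0.7853 + 0.3725 + 1.2694)/4 = 0.9865

0.9865


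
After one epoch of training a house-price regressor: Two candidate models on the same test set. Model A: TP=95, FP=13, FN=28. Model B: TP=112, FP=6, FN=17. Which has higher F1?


Model A: P=95/108=0.8796, R=95/123=0.7724, F1=2PR/(P+R)=2TP/(2TP+FP+FN)=190/231=0.8225
Model B: P=112/118=0.9492, R=112/129=0.8682, F1=2PR/(P+R)=2TP/(2TP+FP+FN)=224/247=0.9069
0.8225 < 0.9069 → Model B

Model B


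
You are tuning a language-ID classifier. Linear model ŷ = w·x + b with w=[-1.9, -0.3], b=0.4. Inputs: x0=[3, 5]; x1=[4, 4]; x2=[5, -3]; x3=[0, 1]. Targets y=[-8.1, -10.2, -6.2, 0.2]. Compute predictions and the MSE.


ŷ0 = (-1.9)·(3) + (-0.3)·(5) + 0.4 = -6.8
ŷ1 = (-1.9)·(4) + (-0.3)·(4) + 0.4 = -8.4
ŷ2 = (-1.9)·(5) + (-0.3)·(-3) + 0.4 = -8.2
ŷ3 = (-1.9)·(0) + (-0.3)·(1) + 0.4 = 0.1
errors² = [1.69, 3.24, 4.0, 0.01]
MSE = 8.9400/4 = 2.235

2.235


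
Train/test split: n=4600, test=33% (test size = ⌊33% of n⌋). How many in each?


Test = ⌊4600·33/100⌋ = 1518
Train = 4600 - 1518 = 3082

Train: 3082, Test: 1518


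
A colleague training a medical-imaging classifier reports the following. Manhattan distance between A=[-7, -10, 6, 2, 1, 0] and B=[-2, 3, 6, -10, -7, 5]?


d = |-7+ 2| + |-10-3| + |6-6| + |2+ 10| + |1+ 7| + |0-5|
  = 5 + 13 + 0 + 12 + 8 + 5
  = 43

43


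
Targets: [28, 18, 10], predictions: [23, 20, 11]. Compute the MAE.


Absolute errors: |28-23|=5, |18-20|=2, |10-11|=1
Sum = 8
MAE = 8/3 = 8/3

8/3


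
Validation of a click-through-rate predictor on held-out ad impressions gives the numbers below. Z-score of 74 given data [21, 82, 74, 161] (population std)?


μ = 84.5, σ = 50.0025
z = (74 - 84.5)/50.0025 = -0.21

-0.21


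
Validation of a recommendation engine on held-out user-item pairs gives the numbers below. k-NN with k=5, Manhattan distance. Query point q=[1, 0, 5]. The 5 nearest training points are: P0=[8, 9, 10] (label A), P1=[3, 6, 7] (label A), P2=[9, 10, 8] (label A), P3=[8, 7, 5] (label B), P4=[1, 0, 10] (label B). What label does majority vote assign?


d(q,P0) = 21  (label A)
d(q,P1) = 10  (label A)
d(q,P2) = 21  (label A)
d(q,P3) = 14  (label B)
d(q,P4) = 5  (label B)
Votes: A=3, B=2
Majority → A

A


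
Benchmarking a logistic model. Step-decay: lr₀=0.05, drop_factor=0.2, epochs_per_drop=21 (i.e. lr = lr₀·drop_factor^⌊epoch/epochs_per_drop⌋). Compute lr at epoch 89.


n_drops = ⌊89/21⌋ = 4
lr = 0.05·0.2^4 = 0.05·0.0016 = 0.00008

0.00008


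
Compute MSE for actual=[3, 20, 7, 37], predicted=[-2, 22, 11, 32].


Squared errors: (3+ 2)²=25, (20-22)²=4, (7-11)²=16, (37-32)²=25
Sum = 70
MSE = 70/4 = 35/2

35/2


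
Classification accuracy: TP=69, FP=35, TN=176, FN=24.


Accuracy = (TP+TN)/(TP+TN+FP+FN)
= (69+176)/(304)
= 245/304 = 80.59%

80.59%


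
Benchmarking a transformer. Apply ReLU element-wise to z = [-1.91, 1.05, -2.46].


ReLU(-1.91) = max(0, -1.91) = 0.0
ReLU(1.05) = max(0, 1.05) = 1.05
ReLU(-2.46) = max(0, -2.46) = 0.0
result = [0.0, 1.05, 0.0]

[0.0, 1.05, 0.0]


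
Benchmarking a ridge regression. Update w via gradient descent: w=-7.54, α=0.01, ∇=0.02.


w_new = w - α·∇
= -7.54 - 0.01·0.02
= -7.54 - 0.0002
= -7.5402

-7.5402


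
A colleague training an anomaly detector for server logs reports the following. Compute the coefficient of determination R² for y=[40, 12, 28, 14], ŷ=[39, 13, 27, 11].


ȳ = 23.5
SS_res = Σ(y-ŷ)² = 12
SS_tot = Σ(y-ȳ)² = 515
R² = 1 - SS_res/SS_tot = 1 - 0.0233 = 0.9767

0.9767


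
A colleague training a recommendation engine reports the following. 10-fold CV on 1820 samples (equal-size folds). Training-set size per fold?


Fold size = 1820/10 = 182
Training per fold = 1820 - 182 = 1638

1638


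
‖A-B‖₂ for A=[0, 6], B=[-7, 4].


d = √((0+ 7)² + (6-4)²)
  = √(49 + 4)
  = √53 = 7.2801

7.2801


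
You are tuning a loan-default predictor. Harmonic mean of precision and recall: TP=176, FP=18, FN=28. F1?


Precision = 176/194 = 0.9072
Recall = 176/204 = 0.8627
F1 = 2·P·R/(P+R) = 2·TP/(2·TP+FP+FN) = 352/(352+18+28) = 352/398 = 0.8844

0.8844


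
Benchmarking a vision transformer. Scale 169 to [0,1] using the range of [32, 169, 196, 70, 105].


min=32, max=196
(169-32)/(196-32) = 137/164 = 0.8354

0.8354


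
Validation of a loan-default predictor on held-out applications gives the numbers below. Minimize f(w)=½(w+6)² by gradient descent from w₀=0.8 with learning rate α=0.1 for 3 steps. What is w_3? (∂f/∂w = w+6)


step 1: grad = 0.8+6 = 6.8; w = 0.8 - 0.1·(6.8) = 0.12
step 2: grad = 0.12+6 = 6.12; w = 0.12 - 0.1·(6.12) = -0.492
step 3: grad = -0.492+6 = 5.508; w = -0.492 - 0.1·(5.508) = -1.0428

-1.0428


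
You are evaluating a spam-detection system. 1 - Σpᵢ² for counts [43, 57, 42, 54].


Probabilities: [43/196, 57/196, 42/196, 54/196] ≈ [0.2194, 0.2908, 0.2143, 0.2755]
Σpᵢ² = (1849 + 3249 + 1764 + 2916)/196² = 9778/38416
Gini = 1 - Σpᵢ² = 1 - 9778/38416 = 0.7455

0.7455


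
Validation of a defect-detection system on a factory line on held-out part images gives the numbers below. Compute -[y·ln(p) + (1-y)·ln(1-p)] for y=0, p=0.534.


BCE = -[y·ln(p) + (1-y)·ln(1-p)]
= -0 - 1·ln(1-0.534)
= -ln(0.466) = 0.7636

0.7636


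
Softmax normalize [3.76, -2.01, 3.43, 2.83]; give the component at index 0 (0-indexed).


Exponentials: e^3.76=42.9484, e^-2.01=0.134, e^3.43=30.8766, e^2.83=16.9455
Sum = 90.9045
Softmax = [0.4725, 0.0015, 0.3397, 0.1864]
p[0] = 42.9484/90.9045 = 0.4725

0.4725


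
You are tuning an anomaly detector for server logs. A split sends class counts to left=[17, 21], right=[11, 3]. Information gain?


Parent = [28, 24], H_parent = 0.9957
H_left = 0.992 (n=38), H_right = 0.7496 (n=14)
H_children = (38/52)·0.992 + (14/52)·0.7496 = 0.9267
IG = 0.9957 - 0.9267 = 0.069

0.069


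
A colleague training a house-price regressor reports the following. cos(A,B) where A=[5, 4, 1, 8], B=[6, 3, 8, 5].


A·B = 5·6 + 4·3 + 1·8 + 8·5 = 90
‖A‖ = √106 = 10.2956, ‖B‖ = √134 = 11.5758
cos = 90/(√106·√134) = 90/√14204 = 0.7552

0.7552


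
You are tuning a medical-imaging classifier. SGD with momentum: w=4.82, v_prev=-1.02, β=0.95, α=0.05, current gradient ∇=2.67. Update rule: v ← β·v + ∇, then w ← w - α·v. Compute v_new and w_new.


v_new = 0.95·-1.02 + 2.67 = -0.969 + 2.67 = 1.701
w_new = 4.82 - 0.05·1.701 = 4.82 - 0.08505 = 4.73495

v_new=1.701, w_new=4.73495


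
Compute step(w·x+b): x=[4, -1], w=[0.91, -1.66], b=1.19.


z = (4)·(0.91) + (-1)·(-1.66) + 1.19
  = 6.49
step(z) = 1 (z≥0)

1


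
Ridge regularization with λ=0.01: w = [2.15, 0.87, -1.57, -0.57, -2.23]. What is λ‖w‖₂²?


‖w‖₂² = (2.15)² + (0.87)² + (-1.57)² + (-0.57)² + (-2.23)²
     = 4.6225 + 0.7569 + 2.4649 + 0.3249 + 4.9729
     = 13.1421
λ·‖w‖₂² = 0.01·13.1421 = 0.131421

0.131421


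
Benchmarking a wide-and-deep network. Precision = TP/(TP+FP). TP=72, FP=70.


Precision = TP/(TP+FP)
= 72/(72+70)
= 72/142 = 50.7%

50.7%


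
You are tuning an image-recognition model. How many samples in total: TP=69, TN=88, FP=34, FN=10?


Total = TP + TN + FP + FN
= 69 + 88 + 34 + 10
= 201
(Predicted positive: 103, predicted negative: 98)

201


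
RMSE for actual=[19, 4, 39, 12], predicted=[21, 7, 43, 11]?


MSE = 30/4 = 7.5
RMSE = √(30/4) = 2.7386

2.7386


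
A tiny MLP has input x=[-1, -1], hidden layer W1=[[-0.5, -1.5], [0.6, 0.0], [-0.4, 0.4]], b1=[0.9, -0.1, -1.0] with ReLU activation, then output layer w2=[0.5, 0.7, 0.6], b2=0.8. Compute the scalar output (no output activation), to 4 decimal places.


z1[0] = (-0.5)·(-1) + (-1.5)·(-1) + 0.9 = 2.9
z1[1] = (0.6)·(-1) + (0.0)·(-1) - 0.1 = -0.7
z1[2] = (-0.4)·(-1) + (0.4)·(-1) - 1.0 = -1.0
h = ReLU(z1) = [2.9, 0.0, 0.0]
output = (0.5)·(2.9) + (0.7)·(0.0) + (0.6)·(0.0) + 0.8 = 2.25

2.25


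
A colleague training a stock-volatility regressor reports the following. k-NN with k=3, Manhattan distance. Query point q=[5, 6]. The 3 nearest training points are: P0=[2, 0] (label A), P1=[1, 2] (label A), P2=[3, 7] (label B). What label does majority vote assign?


d(q,P0) = 9  (label A)
d(q,P1) = 8  (label A)
d(q,P2) = 3  (label B)
Votes: A=2, B=1
Majority → A

A


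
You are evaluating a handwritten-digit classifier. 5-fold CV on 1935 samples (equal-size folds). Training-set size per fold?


Fold size = 1935/5 = 387
Training per fold = 1935 - 387 = 1548

1548


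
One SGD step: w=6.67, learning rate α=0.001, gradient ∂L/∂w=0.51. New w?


w_new = w - α·∇
= 6.67 - 0.001·0.51
= 6.67 - 0.00051
= 6.66949

6.66949


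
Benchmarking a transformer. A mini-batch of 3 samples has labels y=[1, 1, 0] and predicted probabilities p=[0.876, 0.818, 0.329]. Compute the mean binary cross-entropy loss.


L[0] = -ln(0.876) = 0.1324
L[1] = -ln(0.818) = 0.2009
L[2] = -ln(1-0.329) = -ln(0.671) = 0.399
mean = (0.1324 + 0.2009 + 0.399)/3 = 0.2441

0.2441


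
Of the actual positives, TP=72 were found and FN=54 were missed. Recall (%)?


Recall = TP/(TP+FN)
= 72/(72+54)
= 72/126 = 57.14%

57.14%


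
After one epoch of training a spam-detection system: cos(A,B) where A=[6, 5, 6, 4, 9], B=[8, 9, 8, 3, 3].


A·B = 6·8 + 5·9 + 6·8 + 4·3 + 9·3 = 180
‖A‖ = √194 = 13.9284, ‖B‖ = √227 = 15.0665
cos = 180/(√194·√227) = 180/√44038 = 0.8577

0.8577


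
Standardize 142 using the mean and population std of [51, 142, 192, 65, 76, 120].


μ = 107.6667, σ = 49.1212
z = (142 - 107.6667)/49.1212 = 0.699

0.699


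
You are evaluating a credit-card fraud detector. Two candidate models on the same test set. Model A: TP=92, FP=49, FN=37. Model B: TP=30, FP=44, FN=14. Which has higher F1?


Model A: P=92/141=0.6525, R=92/129=0.7132, F1=2PR/(P+R)=2TP/(2TP+FP+FN)=184/270=0.6815
Model B: P=30/74=0.4054, R=30/44=0.6818, F1=2PR/(P+R)=2TP/(2TP+FP+FN)=60/118=0.5085
0.6815 > 0.5085 → Model A

Model A


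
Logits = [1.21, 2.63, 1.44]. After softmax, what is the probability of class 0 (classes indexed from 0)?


Exponentials: e^1.21=3.3535, e^2.63=13.8738, e^1.44=4.2207
Sum = 21.448
Softmax = [0.1564, 0.6469, 0.1968]
p[0] = 3.3535/21.448 = 0.1564

0.1564


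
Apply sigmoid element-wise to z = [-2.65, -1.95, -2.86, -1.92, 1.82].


σ(-2.65) = 1/(1+e^2.65) = 0.066
σ(-1.95) = 1/(1+e^1.95) = 0.1246
σ(-2.86) = 1/(1+e^2.86) = 0.0542
σ(-1.92) = 1/(1+e^1.92) = 0.1279
σ(1.82) = 1/(1+e^-1.82) = 0.8606
result = [0.066, 0.1246, 0.0542, 0.1279, 0.8606]

[0.066, 0.1246, 0.0542, 0.1279, 0.8606]


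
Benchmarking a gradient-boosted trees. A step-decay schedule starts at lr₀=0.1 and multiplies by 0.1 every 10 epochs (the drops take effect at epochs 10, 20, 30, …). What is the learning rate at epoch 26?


n_drops = ⌊26/10⌋ = 2
lr = 0.1·0.1^2 = 0.1·0.01 = 0.001

0.001


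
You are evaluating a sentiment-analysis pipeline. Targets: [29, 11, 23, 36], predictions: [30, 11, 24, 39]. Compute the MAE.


Absolute errors: |29-30|=1, |11-11|=0, |23-24|=1, |36-39|=3
Sum = 5
MAE = 5/4 = 5/4

5/4


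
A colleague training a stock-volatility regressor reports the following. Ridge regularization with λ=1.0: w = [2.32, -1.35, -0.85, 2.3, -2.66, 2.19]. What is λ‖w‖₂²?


‖w‖₂² = (2.32)² + (-1.35)² + (-0.85)² + (2.3)² + (-2.66)² + (2.19)²
     = 5.3824 + 1.8225 + 0.7225 + 5.29 + 7.0756 + 4.7961
     = 25.0891
λ·‖w‖₂² = 1.0·25.0891 = 25.0891

25.0891
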